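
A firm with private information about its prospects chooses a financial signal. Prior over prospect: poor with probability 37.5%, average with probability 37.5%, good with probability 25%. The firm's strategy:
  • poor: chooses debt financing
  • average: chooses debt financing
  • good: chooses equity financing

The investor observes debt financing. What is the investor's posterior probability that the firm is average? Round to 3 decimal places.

Apply Bayes' rule using the sender's strategy as the likelihood.
P(debt financing) = 0.375·1 + 0.375·1 + 0.25·0 = 0.75
P(average | debt financing) = (0.375·1) / 0.75 = 0.375 / 0.75 = 0.5

0.500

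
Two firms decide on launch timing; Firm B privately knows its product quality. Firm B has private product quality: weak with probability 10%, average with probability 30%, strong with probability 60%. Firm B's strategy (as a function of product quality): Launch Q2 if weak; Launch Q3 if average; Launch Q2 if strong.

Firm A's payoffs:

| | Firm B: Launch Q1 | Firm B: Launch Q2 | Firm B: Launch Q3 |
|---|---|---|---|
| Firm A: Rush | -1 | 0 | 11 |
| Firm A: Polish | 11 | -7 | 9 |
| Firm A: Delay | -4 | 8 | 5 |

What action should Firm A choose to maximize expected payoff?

Compute Firm A's expected payoff for each action, taking the expectation over Firm B's type.
E[Rush] = 0.1·(0) + 0.3·(11) + 0.6·(0) = 3.3
E[Polish] = 0.1·(-7) + 0.3·(9) + 0.6·(-7) = -2.2
E[Delay] = 0.1·(8) + 0.3·(5) + 0.6·(8) = 7.1
Best response: Delay (7.1 is the largest).

Delay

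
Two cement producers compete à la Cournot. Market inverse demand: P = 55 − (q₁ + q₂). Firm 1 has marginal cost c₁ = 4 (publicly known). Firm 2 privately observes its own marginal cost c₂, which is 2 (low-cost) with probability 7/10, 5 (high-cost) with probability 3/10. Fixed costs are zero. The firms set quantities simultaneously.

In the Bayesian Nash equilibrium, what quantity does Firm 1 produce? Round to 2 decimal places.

16.63

Each type of Firm 2 best-responds to q₁; Firm 1 best-responds to the expected q₂ over Firm 2's types.
Firm 2 with cost c maximizes (55 − (q₁+q₂) − c)·q₂, giving q₂(c) = (55 − c − q₁)/2.
E[c₂] = 7/10·2 + 3/10·5 = 2.9
Firm 1's FOC against E[q₂] yields q₁ = (55 − 2·4 + E[c₂])/3 = (55 − 8 + 2.9)/3 = 16.6333.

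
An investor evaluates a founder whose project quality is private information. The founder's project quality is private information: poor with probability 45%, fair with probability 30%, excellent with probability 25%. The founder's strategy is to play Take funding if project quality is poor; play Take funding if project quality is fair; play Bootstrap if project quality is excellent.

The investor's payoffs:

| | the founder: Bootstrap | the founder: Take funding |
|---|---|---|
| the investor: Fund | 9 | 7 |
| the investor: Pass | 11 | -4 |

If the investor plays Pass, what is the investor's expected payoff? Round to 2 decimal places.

Take the expectation over the founder's project quality, weighting each type's action by its prior probability.
E[Pass] = 0.45·(-4) + 0.3·(-4) + 0.25·11 = (-1.8) + (-1.2) + 2.75 = -0.25

-0.25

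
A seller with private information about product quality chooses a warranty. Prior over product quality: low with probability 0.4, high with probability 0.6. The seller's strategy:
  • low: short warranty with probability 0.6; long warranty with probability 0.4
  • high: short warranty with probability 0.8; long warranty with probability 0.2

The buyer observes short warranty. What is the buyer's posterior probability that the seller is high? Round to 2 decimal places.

Apply Bayes' rule using the sender's strategy as the likelihood.
P(short warranty) = 0.4·0.6 + 0.6·0.8 = 0.72
P(high | short warranty) = (0.6·0.8) / 0.72 = 0.48 / 0.72 = 0.666667

0.67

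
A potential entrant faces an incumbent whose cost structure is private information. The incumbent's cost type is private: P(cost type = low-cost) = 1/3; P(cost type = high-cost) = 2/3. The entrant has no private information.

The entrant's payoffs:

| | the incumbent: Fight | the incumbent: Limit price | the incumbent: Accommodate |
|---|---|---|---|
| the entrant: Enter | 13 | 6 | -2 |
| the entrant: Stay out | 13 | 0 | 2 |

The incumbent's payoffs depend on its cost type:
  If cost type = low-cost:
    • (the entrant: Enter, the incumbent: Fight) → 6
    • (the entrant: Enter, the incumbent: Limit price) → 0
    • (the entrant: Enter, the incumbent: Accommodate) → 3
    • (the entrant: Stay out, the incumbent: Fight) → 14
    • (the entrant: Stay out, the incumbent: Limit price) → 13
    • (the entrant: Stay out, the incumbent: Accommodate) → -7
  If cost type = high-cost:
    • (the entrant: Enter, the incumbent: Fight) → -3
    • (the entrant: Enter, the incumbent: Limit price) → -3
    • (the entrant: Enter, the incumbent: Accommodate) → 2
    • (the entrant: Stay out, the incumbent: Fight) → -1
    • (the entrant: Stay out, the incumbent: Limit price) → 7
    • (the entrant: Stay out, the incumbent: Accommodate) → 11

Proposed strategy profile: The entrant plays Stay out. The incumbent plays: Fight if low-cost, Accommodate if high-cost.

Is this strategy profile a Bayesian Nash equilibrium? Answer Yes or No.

The entrant plays Stay out: E[Stay out] = 1/3·(13) + 2/3·(2) = 17/3; E[Enter] = 3. Best-responding. ✓
The incumbent (cost type low-cost), facing Stay out: Fight gives 14, Limit price gives 13, Accommodate gives -7. Proposed Fight is best. ✓
The incumbent (cost type high-cost), facing Stay out: Fight gives -1, Limit price gives 7, Accommodate gives 11. Proposed Accommodate is best. ✓

Yes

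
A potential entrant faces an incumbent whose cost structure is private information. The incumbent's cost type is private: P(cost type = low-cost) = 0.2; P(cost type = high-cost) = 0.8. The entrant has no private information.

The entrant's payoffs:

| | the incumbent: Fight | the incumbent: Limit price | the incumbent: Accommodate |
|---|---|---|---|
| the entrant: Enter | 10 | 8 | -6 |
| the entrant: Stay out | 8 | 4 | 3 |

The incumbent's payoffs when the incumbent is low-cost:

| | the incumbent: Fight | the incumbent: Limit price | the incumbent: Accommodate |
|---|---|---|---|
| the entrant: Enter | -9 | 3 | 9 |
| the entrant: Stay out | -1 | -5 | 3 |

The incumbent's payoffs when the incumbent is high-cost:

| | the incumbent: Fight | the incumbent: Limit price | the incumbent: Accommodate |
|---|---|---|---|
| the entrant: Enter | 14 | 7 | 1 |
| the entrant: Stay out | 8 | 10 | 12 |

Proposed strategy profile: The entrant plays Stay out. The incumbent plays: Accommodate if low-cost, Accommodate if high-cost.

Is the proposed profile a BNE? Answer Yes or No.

Yes

A profile is a BNE iff every type of every player is best-responding given beliefs about the other side.
The entrant plays Stay out: E[Stay out] = 0.2·(3) + 0.8·(3) = 3; E[Enter] = -6. Best-responding. ✓
The incumbent (cost type low-cost), facing Stay out: Fight gives -1, Limit price gives -5, Accommodate gives 3. Proposed Accommodate is best. ✓
The incumbent (cost type high-cost), facing Stay out: Fight gives 8, Limit price gives 10, Accommodate gives 12. Proposed Accommodate is best. ✓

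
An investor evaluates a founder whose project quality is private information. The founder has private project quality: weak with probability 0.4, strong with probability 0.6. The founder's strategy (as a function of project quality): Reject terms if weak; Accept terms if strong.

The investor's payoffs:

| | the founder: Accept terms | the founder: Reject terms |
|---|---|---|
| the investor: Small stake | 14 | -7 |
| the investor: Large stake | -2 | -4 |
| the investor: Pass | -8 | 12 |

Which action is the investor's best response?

Compute the investor's expected payoff for each action, taking the expectation over the founder's type.
E[Small stake] = 0.4·(-7) + 0.6·(14) = 5.6
E[Large stake] = 0.4·(-4) + 0.6·(-2) = -2.8
E[Pass] = 0.4·(12) + 0.6·(-8) = 0
Best response: Small stake (5.6 is the largest).

Small stake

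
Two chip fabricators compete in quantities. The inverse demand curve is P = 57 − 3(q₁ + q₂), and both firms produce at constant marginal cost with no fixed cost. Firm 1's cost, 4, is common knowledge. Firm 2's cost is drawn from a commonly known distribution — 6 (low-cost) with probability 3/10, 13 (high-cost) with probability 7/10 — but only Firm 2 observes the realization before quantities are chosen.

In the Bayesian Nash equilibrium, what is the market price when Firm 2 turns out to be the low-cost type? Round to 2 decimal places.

Each type of Firm 2 best-responds to q₁; Firm 1 best-responds to the expected q₂ over Firm 2's types.
Firm 2 with cost c maximizes (57 − 3(q₁+q₂) − c)·q₂, giving q₂(c) = (57 − c − 3q₁)/6.
E[c₂] = 3/10·6 + 7/10·13 = 10.9
Firm 1's FOC against E[q₂] yields q₁ = (57 − 2·4 + E[c₂])/9 = (57 − 8 + 10.9)/9 = 6.65556.
q₂(low-cost) = 5.17222, so P = 57 − 3·(6.65556 + 5.17222) = 21.5167.

21.52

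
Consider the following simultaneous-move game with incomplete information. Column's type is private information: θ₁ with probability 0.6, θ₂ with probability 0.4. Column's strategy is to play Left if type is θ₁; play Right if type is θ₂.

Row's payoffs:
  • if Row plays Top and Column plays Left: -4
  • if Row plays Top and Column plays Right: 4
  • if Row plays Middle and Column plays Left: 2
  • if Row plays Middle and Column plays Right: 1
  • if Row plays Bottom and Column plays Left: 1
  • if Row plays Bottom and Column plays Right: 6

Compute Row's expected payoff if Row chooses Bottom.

E[Bottom] = 0.6·1 + 0.4·6 = 0.6 + 2.4 = 3

3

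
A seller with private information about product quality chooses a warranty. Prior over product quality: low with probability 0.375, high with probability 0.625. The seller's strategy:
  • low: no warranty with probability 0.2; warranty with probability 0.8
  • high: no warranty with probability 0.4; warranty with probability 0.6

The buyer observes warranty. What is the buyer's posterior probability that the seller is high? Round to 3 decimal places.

Apply Bayes' rule using the sender's strategy as the likelihood.
P(warranty) = 0.375·0.8 + 0.625·0.6 = 0.675
P(high | warranty) = (0.625·0.6) / 0.675 = 0.375 / 0.675 = 0.555556

0.556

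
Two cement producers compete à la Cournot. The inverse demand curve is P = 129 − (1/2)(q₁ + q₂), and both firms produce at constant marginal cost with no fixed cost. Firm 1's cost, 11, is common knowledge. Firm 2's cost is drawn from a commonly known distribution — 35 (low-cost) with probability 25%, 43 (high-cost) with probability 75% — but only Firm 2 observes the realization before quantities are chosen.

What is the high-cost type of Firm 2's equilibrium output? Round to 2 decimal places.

36.67

Type-c best response for Firm 2: q₂(c) = (129 − c) − q₁/2.
Firm 1 maximizes expected profit; its first-order condition is 129 − q₁ − (1/2)E[q₂] − 11 = 0.
Substituting E[q₂] and solving: E[c₂] = 41, so q₁ = (129 − 2·11 + 41)/(3/2) = 98.6667.
q₂(high-cost) = (129 − 43 − (1/2)·98.6667) = 36.6667.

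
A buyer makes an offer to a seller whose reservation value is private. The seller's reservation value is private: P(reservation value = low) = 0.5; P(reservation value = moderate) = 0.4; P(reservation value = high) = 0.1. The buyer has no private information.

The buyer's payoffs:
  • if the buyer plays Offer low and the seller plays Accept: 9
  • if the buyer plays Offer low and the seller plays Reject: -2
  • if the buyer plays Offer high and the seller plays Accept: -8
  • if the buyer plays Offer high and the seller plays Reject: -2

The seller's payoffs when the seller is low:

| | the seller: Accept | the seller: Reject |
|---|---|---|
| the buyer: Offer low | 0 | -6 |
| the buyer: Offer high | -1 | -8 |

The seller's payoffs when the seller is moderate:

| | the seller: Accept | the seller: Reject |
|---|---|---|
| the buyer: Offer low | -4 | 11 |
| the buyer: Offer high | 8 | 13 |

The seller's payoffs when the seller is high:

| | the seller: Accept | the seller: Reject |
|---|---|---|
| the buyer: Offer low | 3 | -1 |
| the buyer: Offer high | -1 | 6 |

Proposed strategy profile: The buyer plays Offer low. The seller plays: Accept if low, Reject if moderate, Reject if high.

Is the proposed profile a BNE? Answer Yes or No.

No

The buyer plays Offer low: E[Offer low] = 0.5·(9) + 0.4·(-2) + 0.1·(-2) = 3.5; E[Offer high] = -5. Best-responding. ✓
The seller (reservation value low), facing Offer low: Accept gives 0, Reject gives -6. Proposed Accept is best. ✓
The seller (reservation value moderate), facing Offer low: Accept gives -4, Reject gives 11. Proposed Reject is best. ✓
The seller (reservation value high), facing Offer low: Accept gives 3, Reject gives -1. Proposed Reject is not best — profitable deviation exists. ✗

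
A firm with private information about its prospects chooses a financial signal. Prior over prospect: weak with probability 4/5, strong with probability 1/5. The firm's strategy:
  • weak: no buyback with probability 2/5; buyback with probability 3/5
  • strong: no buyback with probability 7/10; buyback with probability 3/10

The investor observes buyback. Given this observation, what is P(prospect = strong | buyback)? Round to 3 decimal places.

0.111

Apply Bayes' rule using the sender's strategy as the likelihood.
P(buyback) = (4/5)·(3/5) + (1/5)·(3/10) = 27/50
P(strong | buyback) = ((1/5)·(3/10)) / (27/50) = (3/50) / (27/50) = 1/9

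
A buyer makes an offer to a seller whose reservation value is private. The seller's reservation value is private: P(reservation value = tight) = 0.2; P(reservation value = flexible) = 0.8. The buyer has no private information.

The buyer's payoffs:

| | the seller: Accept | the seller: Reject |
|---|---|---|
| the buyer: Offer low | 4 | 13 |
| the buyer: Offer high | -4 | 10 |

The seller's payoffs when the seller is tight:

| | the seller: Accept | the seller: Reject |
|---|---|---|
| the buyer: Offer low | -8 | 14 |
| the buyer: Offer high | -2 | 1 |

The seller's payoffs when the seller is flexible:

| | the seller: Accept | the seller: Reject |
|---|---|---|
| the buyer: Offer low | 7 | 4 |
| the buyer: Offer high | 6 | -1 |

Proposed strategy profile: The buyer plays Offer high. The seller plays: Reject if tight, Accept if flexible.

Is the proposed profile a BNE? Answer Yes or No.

No

A profile is a BNE iff every type of every player is best-responding given beliefs about the other side.
The buyer plays Offer high: E[Offer high] = 0.2·(10) + 0.8·(-4) = -1.2; E[Offer low] = 5.8. Not best-responding. ✗
The seller (reservation value tight), facing Offer high: Accept gives -2, Reject gives 1. Proposed Reject is best. ✓
The seller (reservation value flexible), facing Offer high: Accept gives 6, Reject gives -1. Proposed Accept is best. ✓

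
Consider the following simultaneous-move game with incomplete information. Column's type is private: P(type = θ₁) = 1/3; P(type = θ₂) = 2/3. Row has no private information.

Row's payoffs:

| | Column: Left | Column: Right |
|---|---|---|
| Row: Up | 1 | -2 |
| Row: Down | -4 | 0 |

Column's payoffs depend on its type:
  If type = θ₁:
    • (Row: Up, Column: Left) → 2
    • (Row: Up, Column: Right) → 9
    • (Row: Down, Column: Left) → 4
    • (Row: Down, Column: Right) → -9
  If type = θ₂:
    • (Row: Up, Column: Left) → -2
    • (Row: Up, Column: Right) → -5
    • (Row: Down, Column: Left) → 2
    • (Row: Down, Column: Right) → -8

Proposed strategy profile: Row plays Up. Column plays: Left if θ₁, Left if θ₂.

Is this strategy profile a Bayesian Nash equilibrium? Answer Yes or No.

No

A profile is a BNE iff every type of every player is best-responding given beliefs about the other side.
Row plays Up: E[Up] = 1/3·(1) + 2/3·(1) = 1; E[Down] = -4. Best-responding. ✓
Column (type θ₁), facing Up: Left gives 2, Right gives 9. Proposed Left is not best — profitable deviation exists. ✗
Column (type θ₂), facing Up: Left gives -2, Right gives -5. Proposed Left is best. ✓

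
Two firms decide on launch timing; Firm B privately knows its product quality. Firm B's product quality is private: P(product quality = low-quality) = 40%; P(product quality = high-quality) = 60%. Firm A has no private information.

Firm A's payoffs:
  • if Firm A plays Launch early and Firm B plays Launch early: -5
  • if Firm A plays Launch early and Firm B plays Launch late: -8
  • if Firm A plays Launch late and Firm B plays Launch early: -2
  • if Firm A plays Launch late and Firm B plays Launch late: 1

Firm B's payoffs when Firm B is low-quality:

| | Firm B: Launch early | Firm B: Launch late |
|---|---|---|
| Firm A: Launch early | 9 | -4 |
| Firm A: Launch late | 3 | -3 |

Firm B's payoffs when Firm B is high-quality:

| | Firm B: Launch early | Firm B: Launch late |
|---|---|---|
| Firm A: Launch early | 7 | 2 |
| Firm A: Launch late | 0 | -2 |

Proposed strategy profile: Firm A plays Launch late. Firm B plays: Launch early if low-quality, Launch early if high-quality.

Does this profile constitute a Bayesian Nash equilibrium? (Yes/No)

A profile is a BNE iff every type of every player is best-responding given beliefs about the other side.
Firm A plays Launch late: E[Launch late] = 0.4·(-2) + 0.6·(-2) = -2; E[Launch early] = -5. Best-responding. ✓
Firm B (product quality low-quality), facing Launch late: Launch early gives 3, Launch late gives -3. Proposed Launch early is best. ✓
Firm B (product quality high-quality), facing Launch late: Launch early gives 0, Launch late gives -2. Proposed Launch early is best. ✓

Yes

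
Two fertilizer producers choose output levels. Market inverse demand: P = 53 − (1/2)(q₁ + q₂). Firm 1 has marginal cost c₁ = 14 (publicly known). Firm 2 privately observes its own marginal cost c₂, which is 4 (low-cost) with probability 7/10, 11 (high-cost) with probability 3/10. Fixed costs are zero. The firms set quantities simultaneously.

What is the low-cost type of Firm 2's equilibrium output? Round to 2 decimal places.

Type-c best response for Firm 2: q₂(c) = (53 − c) − q₁/2.
Firm 1 maximizes expected profit; its first-order condition is 53 − q₁ − (1/2)E[q₂] − 14 = 0.
Substituting E[q₂] and solving: E[c₂] = 6.1, so q₁ = (53 − 2·14 + 6.1)/(3/2) = 20.7333.
q₂(low-cost) = (53 − 4 − (1/2)·20.7333) = 38.6333.

38.63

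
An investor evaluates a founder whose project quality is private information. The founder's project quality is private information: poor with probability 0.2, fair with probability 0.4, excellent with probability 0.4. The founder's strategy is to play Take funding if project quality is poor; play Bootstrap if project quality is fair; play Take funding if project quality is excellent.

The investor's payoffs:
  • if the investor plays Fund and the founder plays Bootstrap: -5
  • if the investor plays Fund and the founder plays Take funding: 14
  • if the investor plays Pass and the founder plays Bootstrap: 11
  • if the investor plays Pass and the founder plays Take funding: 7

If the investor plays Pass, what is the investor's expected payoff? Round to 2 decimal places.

8.60

E[Pass] = 0.2·7 + 0.4·11 + 0.4·7 = 1.4 + 4.4 + 2.8 = 8.6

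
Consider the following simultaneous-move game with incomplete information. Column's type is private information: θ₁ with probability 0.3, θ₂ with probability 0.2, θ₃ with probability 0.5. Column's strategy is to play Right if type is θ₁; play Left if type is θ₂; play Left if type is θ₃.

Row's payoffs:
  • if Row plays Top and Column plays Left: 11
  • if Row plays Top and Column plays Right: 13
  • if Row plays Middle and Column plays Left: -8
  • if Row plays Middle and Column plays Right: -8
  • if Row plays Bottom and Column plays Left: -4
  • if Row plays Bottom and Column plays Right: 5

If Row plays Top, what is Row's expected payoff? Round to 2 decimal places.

11.60

E[Top] = 0.3·13 + 0.2·11 + 0.5·11 = 3.9 + 2.2 + 5.5 = 11.6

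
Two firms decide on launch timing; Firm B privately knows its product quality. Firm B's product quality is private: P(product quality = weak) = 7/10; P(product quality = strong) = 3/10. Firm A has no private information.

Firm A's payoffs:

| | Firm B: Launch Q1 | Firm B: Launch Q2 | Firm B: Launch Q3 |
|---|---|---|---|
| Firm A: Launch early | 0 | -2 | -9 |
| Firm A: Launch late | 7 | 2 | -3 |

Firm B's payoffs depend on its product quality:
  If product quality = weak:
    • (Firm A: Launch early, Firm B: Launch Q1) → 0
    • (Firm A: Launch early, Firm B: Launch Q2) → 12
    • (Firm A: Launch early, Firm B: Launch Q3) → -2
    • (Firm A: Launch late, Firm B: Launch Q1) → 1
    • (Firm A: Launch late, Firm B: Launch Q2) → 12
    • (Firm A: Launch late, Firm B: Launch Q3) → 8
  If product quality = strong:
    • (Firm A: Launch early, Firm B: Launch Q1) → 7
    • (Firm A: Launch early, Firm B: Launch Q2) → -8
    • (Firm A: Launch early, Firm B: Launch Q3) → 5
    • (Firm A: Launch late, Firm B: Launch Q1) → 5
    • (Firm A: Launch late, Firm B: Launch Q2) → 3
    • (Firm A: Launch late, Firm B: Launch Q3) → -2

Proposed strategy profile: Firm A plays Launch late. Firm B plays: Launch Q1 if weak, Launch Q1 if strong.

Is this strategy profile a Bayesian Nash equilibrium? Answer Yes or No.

No

Firm A plays Launch late: E[Launch late] = 7/10·(7) + 3/10·(7) = 7; E[Launch early] = 0. Best-responding. ✓
Firm B (product quality weak), facing Launch late: Launch Q1 gives 1, Launch Q2 gives 12, Launch Q3 gives 8. Proposed Launch Q1 is not best — profitable deviation exists. ✗
Firm B (product quality strong), facing Launch late: Launch Q1 gives 5, Launch Q2 gives 3, Launch Q3 gives -2. Proposed Launch Q1 is best. ✓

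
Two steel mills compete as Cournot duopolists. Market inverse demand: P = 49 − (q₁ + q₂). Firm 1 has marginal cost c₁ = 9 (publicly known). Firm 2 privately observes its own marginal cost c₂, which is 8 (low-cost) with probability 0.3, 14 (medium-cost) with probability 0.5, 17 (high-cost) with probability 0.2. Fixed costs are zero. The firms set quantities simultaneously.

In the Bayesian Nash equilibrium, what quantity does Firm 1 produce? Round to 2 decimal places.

14.60

Type-c best response for Firm 2: q₂(c) = (49 − c)/2 − q₁/2.
Firm 1 maximizes expected profit; its first-order condition is 49 − 2q₁ − E[q₂] − 9 = 0.
Substituting E[q₂] and solving: E[c₂] = 12.8, so q₁ = (49 − 2·9 + 12.8)/3 = 14.6.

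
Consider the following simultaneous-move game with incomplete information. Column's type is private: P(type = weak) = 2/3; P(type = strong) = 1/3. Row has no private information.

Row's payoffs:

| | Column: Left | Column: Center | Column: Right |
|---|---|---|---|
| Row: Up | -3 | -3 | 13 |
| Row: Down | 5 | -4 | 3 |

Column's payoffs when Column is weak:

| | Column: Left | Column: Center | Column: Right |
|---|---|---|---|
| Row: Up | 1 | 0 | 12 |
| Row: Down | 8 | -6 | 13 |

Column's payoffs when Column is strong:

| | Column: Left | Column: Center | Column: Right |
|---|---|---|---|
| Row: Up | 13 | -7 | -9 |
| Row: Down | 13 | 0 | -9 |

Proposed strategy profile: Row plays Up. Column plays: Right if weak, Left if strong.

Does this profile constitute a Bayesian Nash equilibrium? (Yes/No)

Row plays Up: E[Up] = 2/3·(13) + 1/3·(-3) = 23/3; E[Down] = 11/3. Best-responding. ✓
Column (type weak), facing Up: Left gives 1, Center gives 0, Right gives 12. Proposed Right is best. ✓
Column (type strong), facing Up: Left gives 13, Center gives -7, Right gives -9. Proposed Left is best. ✓

Yes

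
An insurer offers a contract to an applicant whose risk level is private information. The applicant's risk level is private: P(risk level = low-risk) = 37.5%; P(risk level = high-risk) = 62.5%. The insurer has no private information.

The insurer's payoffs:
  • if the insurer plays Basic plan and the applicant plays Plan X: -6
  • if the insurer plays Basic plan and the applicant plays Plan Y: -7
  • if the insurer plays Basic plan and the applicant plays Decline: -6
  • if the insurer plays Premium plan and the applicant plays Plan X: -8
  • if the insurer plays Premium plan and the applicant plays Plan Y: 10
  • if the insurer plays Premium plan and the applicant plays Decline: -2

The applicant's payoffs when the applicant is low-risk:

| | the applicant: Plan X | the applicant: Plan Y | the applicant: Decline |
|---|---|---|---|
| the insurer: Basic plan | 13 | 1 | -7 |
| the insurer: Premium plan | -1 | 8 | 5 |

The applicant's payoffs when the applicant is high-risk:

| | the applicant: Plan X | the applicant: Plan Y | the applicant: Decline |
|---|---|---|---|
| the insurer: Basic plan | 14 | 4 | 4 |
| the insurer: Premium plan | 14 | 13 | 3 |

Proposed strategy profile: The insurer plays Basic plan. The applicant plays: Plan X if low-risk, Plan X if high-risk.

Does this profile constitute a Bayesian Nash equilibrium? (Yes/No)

The insurer plays Basic plan: E[Basic plan] = 0.375·(-6) + 0.625·(-6) = -6; E[Premium plan] = -8. Best-responding. ✓
The applicant (risk level low-risk), facing Basic plan: Plan X gives 13, Plan Y gives 1, Decline gives -7. Proposed Plan X is best. ✓
The applicant (risk level high-risk), facing Basic plan: Plan X gives 14, Plan Y gives 4, Decline gives 4. Proposed Plan X is best. ✓

Yes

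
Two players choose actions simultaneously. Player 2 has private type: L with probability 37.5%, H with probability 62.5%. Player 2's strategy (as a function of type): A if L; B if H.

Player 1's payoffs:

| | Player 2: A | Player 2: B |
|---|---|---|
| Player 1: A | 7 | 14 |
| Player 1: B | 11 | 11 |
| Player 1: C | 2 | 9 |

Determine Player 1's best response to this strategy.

A

E[A] = 0.375·(7) + 0.625·(14) = 11.375
E[B] = 0.375·(11) + 0.625·(11) = 11
E[C] = 0.375·(2) + 0.625·(9) = 6.375
Best response: A (11.375 is the largest).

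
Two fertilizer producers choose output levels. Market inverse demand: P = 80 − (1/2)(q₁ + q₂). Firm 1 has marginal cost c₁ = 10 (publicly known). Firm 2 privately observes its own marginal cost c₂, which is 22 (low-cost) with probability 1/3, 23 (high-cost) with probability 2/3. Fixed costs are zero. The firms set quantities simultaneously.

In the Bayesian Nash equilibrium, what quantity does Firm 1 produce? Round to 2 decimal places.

Type-c best response for Firm 2: q₂(c) = (80 − c) − q₁/2.
Firm 1 maximizes expected profit; its first-order condition is 80 − q₁ − (1/2)E[q₂] − 10 = 0.
Substituting E[q₂] and solving: E[c₂] = 22.6667, so q₁ = (80 − 2·10 + 22.6667)/(3/2) = 55.1111.

55.11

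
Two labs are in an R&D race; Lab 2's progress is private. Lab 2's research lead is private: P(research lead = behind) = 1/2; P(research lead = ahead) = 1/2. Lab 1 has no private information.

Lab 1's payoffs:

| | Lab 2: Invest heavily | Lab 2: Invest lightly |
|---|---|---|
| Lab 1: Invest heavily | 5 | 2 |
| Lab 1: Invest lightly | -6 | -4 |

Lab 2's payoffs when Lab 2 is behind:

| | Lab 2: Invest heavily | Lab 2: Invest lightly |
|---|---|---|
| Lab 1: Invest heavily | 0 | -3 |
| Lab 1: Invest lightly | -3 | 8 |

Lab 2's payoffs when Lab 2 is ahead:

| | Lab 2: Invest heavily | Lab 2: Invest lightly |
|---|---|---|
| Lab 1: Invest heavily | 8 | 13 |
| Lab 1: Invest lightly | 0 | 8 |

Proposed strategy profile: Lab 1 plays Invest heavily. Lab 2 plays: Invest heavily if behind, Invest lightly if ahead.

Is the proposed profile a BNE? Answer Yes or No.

Lab 1 plays Invest heavily: E[Invest heavily] = 1/2·(5) + 1/2·(2) = 7/2; E[Invest lightly] = -5. Best-responding. ✓
Lab 2 (research lead behind), facing Invest heavily: Invest heavily gives 0, Invest lightly gives -3. Proposed Invest heavily is best. ✓
Lab 2 (research lead ahead), facing Invest heavily: Invest heavily gives 8, Invest lightly gives 13. Proposed Invest lightly is best. ✓

Yes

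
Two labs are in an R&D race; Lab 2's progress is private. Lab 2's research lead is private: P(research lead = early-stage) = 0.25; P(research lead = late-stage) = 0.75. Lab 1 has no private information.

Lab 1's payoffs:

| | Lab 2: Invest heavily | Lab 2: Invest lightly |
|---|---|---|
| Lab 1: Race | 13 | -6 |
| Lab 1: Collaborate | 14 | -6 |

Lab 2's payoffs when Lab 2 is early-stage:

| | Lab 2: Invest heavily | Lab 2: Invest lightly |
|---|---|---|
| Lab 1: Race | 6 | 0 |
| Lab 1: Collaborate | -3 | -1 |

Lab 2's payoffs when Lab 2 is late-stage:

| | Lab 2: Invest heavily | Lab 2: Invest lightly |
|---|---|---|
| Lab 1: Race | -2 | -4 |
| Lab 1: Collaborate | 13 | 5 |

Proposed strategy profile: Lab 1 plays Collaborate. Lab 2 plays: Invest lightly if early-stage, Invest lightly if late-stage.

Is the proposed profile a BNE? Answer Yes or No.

Lab 1 plays Collaborate: E[Collaborate] = 0.25·(-6) + 0.75·(-6) = -6; E[Race] = -6. Best-responding. ✓
Lab 2 (research lead early-stage), facing Collaborate: Invest heavily gives -3, Invest lightly gives -1. Proposed Invest lightly is best. ✓
Lab 2 (research lead late-stage), facing Collaborate: Invest heavily gives 13, Invest lightly gives 5. Proposed Invest lightly is not best — profitable deviation exists. ✗

No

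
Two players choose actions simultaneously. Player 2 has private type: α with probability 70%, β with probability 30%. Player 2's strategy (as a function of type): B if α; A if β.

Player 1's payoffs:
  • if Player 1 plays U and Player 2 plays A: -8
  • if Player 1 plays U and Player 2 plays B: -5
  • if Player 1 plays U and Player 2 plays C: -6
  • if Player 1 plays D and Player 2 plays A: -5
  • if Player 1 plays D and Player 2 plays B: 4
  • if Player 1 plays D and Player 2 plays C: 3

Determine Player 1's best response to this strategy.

D

E[U] = 0.7·(-5) + 0.3·(-8) = -5.9
E[D] = 0.7·(4) + 0.3·(-5) = 1.3
Best response: D (1.3 is the largest).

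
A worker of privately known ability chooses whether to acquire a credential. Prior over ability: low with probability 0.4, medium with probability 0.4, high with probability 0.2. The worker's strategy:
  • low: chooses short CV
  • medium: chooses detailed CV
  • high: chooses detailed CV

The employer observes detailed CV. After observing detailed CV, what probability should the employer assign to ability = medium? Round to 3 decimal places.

P(detailed CV) = 0.4·0 + 0.4·1 + 0.2·1 = 0.6
P(medium | detailed CV) = (0.4·1) / 0.6 = 0.4 / 0.6 = 0.666667

0.667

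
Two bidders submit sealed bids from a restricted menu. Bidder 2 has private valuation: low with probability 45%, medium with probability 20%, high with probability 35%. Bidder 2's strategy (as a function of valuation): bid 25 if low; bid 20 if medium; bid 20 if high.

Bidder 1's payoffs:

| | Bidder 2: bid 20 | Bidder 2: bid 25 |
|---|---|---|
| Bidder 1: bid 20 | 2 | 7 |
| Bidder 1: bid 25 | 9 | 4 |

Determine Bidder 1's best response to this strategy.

bid 25

E[bid 20] = 0.45·(7) + 0.2·(2) + 0.35·(2) = 4.25
E[bid 25] = 0.45·(4) + 0.2·(9) + 0.35·(9) = 6.75
Best response: bid 25 (6.75 is the largest).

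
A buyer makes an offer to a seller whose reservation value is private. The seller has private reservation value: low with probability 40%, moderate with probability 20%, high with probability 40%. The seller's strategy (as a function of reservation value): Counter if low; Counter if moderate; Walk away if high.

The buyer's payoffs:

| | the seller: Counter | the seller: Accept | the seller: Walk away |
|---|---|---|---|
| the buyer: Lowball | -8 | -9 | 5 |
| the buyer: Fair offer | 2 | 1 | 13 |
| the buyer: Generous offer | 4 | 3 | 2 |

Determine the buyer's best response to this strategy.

Fair offer

E[Lowball] = 0.4·(-8) + 0.2·(-8) + 0.4·(5) = -2.8
E[Fair offer] = 0.4·(2) + 0.2·(2) + 0.4·(13) = 6.4
E[Generous offer] = 0.4·(4) + 0.2·(4) + 0.4·(2) = 3.2
Best response: Fair offer (6.4 is the largest).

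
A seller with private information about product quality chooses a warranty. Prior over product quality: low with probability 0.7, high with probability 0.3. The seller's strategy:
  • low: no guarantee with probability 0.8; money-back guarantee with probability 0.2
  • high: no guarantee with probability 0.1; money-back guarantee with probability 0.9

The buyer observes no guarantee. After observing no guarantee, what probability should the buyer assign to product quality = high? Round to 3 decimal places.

Apply Bayes' rule using the sender's strategy as the likelihood.
P(no guarantee) = 0.7·0.8 + 0.3·0.1 = 0.59
P(high | no guarantee) = (0.3·0.1) / 0.59 = 0.03 / 0.59 = 0.0508475

0.051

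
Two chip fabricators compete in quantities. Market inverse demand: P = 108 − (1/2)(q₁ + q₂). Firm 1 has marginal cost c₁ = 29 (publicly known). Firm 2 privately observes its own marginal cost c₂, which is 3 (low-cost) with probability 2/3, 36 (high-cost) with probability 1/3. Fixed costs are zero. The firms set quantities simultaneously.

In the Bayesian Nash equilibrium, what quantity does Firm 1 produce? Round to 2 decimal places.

Firm 2 with cost c maximizes (108 − (1/2)(q₁+q₂) − c)·q₂, giving q₂(c) = (108 − c − (1/2)q₁).
E[c₂] = 2/3·3 + 1/3·36 = 14
Firm 1's FOC against E[q₂] yields q₁ = (108 − 2·29 + E[c₂])/(3/2) = (108 − 58 + 14)/(3/2) = 42.6667.

42.67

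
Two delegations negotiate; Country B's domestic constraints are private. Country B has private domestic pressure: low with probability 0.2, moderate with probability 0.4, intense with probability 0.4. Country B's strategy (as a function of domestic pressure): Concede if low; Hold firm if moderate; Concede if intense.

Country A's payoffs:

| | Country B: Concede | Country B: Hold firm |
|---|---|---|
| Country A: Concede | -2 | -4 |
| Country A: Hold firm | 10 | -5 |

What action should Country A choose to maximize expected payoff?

E[Concede] = 0.2·(-2) + 0.4·(-4) + 0.4·(-2) = -2.8
E[Hold firm] = 0.2·(10) + 0.4·(-5) + 0.4·(10) = 4
Best response: Hold firm (4 is the largest).

Hold firm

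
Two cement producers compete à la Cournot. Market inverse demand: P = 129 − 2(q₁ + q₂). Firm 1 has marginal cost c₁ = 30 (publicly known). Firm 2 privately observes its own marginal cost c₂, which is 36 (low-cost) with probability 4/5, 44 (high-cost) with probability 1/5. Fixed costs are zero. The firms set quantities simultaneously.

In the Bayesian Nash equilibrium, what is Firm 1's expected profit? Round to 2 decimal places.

631.31

Type-c best response for Firm 2: q₂(c) = (129 − c)/4 − q₁/2.
Firm 1 maximizes expected profit; its first-order condition is 129 − 4q₁ − 2E[q₂] − 30 = 0.
Substituting E[q₂] and solving: E[c₂] = 37.6, so q₁ = (129 − 2·30 + 37.6)/6 = 17.7667.
E[P] = 129 − 2·(q₁ + E[q₂]) = 65.5333; Firm 1's expected profit = (E[P] − 30)·q₁ = (65.5333 − 30)·17.7667 = 631.309.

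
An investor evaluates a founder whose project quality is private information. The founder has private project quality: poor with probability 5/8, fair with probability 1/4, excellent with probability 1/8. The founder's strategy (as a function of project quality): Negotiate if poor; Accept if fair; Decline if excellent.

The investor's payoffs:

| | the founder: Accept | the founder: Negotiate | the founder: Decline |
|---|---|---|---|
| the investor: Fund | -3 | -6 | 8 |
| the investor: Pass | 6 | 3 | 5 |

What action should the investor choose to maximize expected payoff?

Pass

E[Fund] = 5/8·(-6) + 1/4·(-3) + 1/8·(8) = -7/2
E[Pass] = 5/8·(3) + 1/4·(6) + 1/8·(5) = 4
Best response: Pass (4 is the largest).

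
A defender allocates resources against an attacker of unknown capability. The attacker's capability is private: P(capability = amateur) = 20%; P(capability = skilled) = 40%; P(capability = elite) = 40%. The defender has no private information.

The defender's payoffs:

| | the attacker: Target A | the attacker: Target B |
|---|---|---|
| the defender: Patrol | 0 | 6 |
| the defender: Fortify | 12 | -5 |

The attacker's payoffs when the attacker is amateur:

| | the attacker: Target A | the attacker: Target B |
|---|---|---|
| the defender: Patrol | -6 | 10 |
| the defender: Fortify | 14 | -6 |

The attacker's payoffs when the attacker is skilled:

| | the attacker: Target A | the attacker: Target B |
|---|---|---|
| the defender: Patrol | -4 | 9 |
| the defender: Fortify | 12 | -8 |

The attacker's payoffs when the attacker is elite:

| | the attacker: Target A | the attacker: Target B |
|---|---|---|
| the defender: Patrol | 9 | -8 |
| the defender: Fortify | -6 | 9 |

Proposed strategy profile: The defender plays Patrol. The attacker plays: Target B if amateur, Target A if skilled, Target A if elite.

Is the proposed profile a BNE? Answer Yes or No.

No

The defender plays Patrol: E[Patrol] = 0.2·(6) + 0.4·(0) + 0.4·(0) = 1.2; E[Fortify] = 8.6. Not best-responding. ✗
The attacker (capability amateur), facing Patrol: Target A gives -6, Target B gives 10. Proposed Target B is best. ✓
The attacker (capability skilled), facing Patrol: Target A gives -4, Target B gives 9. Proposed Target A is not best — profitable deviation exists. ✗
The attacker (capability elite), facing Patrol: Target A gives 9, Target B gives -8. Proposed Target A is best. ✓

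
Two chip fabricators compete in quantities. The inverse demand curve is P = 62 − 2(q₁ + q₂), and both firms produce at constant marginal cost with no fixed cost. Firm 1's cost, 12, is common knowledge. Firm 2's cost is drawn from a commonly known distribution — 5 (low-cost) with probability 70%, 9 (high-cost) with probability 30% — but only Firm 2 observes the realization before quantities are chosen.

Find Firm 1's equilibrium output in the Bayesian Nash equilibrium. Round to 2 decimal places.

Type-c best response for Firm 2: q₂(c) = (62 − c)/4 − q₁/2.
Firm 1 maximizes expected profit; its first-order condition is 62 − 4q₁ − 2E[q₂] − 12 = 0.
Substituting E[q₂] and solving: E[c₂] = 6.2, so q₁ = (62 − 2·12 + 6.2)/6 = 7.36667.

7.37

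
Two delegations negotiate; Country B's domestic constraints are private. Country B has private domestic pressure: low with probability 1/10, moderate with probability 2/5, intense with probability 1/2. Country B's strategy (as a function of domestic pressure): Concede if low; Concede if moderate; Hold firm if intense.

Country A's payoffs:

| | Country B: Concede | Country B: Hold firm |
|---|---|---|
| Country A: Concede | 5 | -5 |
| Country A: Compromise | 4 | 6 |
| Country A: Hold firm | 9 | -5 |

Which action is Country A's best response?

Compromise

Compute Country A's expected payoff for each action, taking the expectation over Country B's type.
E[Concede] = 1/10·(5) + 2/5·(5) + 1/2·(-5) = 0
E[Compromise] = 1/10·(4) + 2/5·(4) + 1/2·(6) = 5
E[Hold firm] = 1/10·(9) + 2/5·(9) + 1/2·(-5) = 2
Best response: Compromise (5 is the largest).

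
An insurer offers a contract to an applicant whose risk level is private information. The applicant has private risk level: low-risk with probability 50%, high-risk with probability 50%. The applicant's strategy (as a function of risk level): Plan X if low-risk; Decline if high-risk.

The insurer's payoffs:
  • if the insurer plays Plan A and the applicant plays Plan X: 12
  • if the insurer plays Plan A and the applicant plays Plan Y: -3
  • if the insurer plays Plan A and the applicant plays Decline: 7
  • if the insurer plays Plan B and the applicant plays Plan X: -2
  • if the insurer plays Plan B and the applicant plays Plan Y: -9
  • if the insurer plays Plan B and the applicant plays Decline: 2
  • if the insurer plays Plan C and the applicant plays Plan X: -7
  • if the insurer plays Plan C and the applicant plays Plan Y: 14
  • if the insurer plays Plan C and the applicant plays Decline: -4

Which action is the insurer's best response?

E[Plan A] = 0.5·(12) + 0.5·(7) = 9.5
E[Plan B] = 0.5·(-2) + 0.5·(2) = 0
E[Plan C] = 0.5·(-7) + 0.5·(-4) = -5.5
Best response: Plan A (9.5 is the largest).

Plan A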